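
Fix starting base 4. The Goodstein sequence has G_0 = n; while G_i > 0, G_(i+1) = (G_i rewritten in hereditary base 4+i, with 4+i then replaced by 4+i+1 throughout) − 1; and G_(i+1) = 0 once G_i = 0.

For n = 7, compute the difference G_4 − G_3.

0

base 4: 7 = 4 + 3; at 5: 5 + 3 = 8; next = 7
base 5: 7 = 5 + 2; at 6: 6 + 2 = 8; next = 7
base 6: 7 = 6 + 1; at 7: 7 + 1 = 8; next = 7
base 7: 7 = 7; at 8: 8 = 8; next = 7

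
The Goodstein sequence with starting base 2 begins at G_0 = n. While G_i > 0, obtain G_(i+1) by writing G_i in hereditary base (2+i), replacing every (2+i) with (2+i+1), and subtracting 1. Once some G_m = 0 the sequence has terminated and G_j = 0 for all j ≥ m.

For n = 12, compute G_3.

15685

12 —HB2→ 2^(2 + 1) + 2^2 —bump→ 3^(3 + 1) + 3^3 = 108 —(−1)→ 107
107 —HB3→ 3^(3 + 1) + 2·3^2 + 2·3 + 2 —bump→ 4^(4 + 1) + 2·4^2 + 2·4 + 2 = 1066 —(−1)→ 1065
1065 —HB4→ 4^(4 + 1) + 2·4^2 + 2·4 + 1 —bump→ 5^(5 + 1) + 2·5^2 + 2·5 + 1 = 15686 —(−1)→ 15685
15685 —HB5→ 5^(5 + 1) + 2·5^2 + 2·5 —bump→ 6^(6 + 1) + 2·6^2 + 2·6 = 280020 —(−1)→ 280019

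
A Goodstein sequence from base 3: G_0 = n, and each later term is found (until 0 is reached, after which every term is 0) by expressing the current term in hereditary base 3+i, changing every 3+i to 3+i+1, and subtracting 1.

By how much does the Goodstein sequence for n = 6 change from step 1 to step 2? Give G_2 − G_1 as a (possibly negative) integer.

G_0 = 6. HB_3(6) = 2·3. Bump = 8. G_1 = 7.
G_1 = 7. HB_4(7) = 4 + 3. Bump = 8. G_2 = 7.

0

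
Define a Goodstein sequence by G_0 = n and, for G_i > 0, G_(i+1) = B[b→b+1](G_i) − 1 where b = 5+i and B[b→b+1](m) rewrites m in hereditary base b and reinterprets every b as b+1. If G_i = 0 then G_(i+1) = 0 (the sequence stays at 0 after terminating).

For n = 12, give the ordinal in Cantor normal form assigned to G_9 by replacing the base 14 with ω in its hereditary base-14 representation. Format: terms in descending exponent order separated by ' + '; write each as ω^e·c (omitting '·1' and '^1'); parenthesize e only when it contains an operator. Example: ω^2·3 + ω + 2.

(0) 12|_5 = 2·5 + 2 ↦ 2·6 + 2|_6 = 14 ⇒ 13
(1) 13|_6 = 2·6 + 1 ↦ 2·7 + 1|_7 = 15 ⇒ 14
(2) 14|_7 = 2·7 ↦ 2·8|_8 = 16 ⇒ 15
(3) 15|_8 = 8 + 7 ↦ 9 + 7|_9 = 16 ⇒ 15
(4) 15|_9 = 9 + 6 ↦ 10 + 6|_10 = 16 ⇒ 15
(5) 15|_10 = 10 + 5 ↦ 11 + 5|_11 = 16 ⇒ 15
(6) 15|_11 = 11 + 4 ↦ 12 + 4|_12 = 16 ⇒ 15
(7) 15|_12 = 12 + 3 ↦ 13 + 3|_13 = 16 ⇒ 15
(8) 15|_13 = 13 + 2 ↦ 14 + 2|_14 = 16 ⇒ 15

ω + 1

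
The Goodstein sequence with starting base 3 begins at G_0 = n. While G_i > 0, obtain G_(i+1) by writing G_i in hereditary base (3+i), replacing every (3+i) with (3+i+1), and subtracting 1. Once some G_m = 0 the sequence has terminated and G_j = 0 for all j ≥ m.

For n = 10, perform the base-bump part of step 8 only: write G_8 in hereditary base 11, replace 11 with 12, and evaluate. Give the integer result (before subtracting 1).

base 3: 10 = 3^2 + 1; at 4: 4^2 + 1 = 17; next = 16
base 4: 16 = 4^2; at 5: 5^2 = 25; next = 24
base 5: 24 = 4·5 + 4; at 6: 4·6 + 4 = 28; next = 27
base 6: 27 = 4·6 + 3; at 7: 4·7 + 3 = 31; next = 30
base 7: 30 = 4·7 + 2; at 8: 4·8 + 2 = 34; next = 33
base 8: 33 = 4·8 + 1; at 9: 4·9 + 1 = 37; next = 36
base 9: 36 = 4·9; at 10: 4·10 = 40; next = 39
base 10: 39 = 3·10 + 9; at 11: 3·11 + 9 = 42; next = 41
base 11: 41 = 3·11 + 8; at 12: 3·12 + 8 = 44; next = 43

44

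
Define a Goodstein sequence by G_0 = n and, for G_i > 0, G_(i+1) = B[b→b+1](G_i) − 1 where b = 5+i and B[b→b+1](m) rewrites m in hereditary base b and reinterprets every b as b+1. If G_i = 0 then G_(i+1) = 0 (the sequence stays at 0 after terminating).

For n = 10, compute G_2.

G_0=10  [base 5] 2·5  →[5↦6]→  2·6 = 12  −1 ⇒ G_1=11
G_1=11  [base 6] 6 + 5  →[6↦7]→  7 + 5 = 12  −1 ⇒ G_2=11
G_2=11  [base 7] 7 + 4  →[7↦8]→  8 + 4 = 12  −1 ⇒ G_3=11

11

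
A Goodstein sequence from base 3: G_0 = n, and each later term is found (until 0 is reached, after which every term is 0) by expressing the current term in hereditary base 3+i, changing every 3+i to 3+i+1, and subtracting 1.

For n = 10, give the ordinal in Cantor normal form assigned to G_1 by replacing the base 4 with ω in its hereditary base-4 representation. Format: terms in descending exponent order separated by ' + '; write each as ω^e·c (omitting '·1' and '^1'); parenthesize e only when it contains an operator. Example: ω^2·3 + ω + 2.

ω^2

step 0: 10 = 3^2 + 1; sub 4 for 3: 4^2 + 1; = 17; G_1 = 17−1 = 16
step 1: 16 = 4^2; sub 5 for 4: 5^2; = 25; G_2 = 25−1 = 24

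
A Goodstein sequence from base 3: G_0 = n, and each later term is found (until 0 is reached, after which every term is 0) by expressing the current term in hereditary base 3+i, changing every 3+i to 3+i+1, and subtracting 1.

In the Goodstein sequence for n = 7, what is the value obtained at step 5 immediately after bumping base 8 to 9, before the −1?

10

step 0: 7 = 2·3 + 1; sub 4 for 3: 2·4 + 1; = 9; G_1 = 9−1 = 8
step 1: 8 = 2·4; sub 5 for 4: 2·5; = 10; G_2 = 10−1 = 9
step 2: 9 = 5 + 4; sub 6 for 5: 6 + 4; = 10; G_3 = 10−1 = 9
step 3: 9 = 6 + 3; sub 7 for 6: 7 + 3; = 10; G_4 = 10−1 = 9
step 4: 9 = 7 + 2; sub 8 for 7: 8 + 2; = 10; G_5 = 10−1 = 9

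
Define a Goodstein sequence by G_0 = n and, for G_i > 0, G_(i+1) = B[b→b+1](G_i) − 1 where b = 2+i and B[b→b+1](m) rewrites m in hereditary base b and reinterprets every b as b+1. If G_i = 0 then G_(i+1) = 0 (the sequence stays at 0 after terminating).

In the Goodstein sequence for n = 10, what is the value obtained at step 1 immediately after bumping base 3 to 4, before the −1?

(0) 10|_2 = 2^(2 + 1) + 2 ↦ 3^(3 + 1) + 3|_3 = 84 ⇒ 83
(1) 83|_3 = 3^(3 + 1) + 2 ↦ 4^(4 + 1) + 2|_4 = 1026 ⇒ 1025

1026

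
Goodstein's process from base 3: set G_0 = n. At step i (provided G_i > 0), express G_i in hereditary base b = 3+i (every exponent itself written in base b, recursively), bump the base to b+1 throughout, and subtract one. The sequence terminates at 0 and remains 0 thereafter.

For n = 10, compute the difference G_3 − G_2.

10 —HB3→ 3^2 + 1 —bump→ 4^2 + 1 = 17 —(−1)→ 16
16 —HB4→ 4^2 —bump→ 5^2 = 25 —(−1)→ 24
24 —HB5→ 4·5 + 4 —bump→ 4·6 + 4 = 28 —(−1)→ 27

3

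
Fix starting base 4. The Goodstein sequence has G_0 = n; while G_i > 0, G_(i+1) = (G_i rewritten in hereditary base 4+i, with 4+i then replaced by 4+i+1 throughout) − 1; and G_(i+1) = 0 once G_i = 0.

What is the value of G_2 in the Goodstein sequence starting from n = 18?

[0] 18 ≡ 4^2 + 2 (base 4). Lift 5: 27. −1: 26.
[1] 26 ≡ 5^2 + 1 (base 5). Lift 6: 37. −1: 36.
[2] 36 ≡ 6^2 (base 6). Lift 7: 49. −1: 48.

36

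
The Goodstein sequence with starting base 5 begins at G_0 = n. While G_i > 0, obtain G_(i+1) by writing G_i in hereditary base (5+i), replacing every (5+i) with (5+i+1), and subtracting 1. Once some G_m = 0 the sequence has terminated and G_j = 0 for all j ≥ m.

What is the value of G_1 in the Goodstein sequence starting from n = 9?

G_0 = 9. HB_5(9) = 5 + 4. Bump = 10. G_1 = 9.
G_1 = 9. HB_6(9) = 6 + 3. Bump = 10. G_2 = 9.

9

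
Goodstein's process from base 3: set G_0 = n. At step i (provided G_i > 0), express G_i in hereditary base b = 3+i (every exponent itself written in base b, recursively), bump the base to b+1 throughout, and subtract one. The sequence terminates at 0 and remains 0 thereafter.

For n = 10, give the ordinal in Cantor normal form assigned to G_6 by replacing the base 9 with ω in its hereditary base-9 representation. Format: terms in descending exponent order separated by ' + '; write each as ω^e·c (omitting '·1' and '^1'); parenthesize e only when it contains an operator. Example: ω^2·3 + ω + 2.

step 0: 10 = 3^2 + 1; sub 4 for 3: 4^2 + 1; = 17; G_1 = 17−1 = 16
step 1: 16 = 4^2; sub 5 for 4: 5^2; = 25; G_2 = 25−1 = 24
step 2: 24 = 4·5 + 4; sub 6 for 5: 4·6 + 4; = 28; G_3 = 28−1 = 27
step 3: 27 = 4·6 + 3; sub 7 for 6: 4·7 + 3; = 31; G_4 = 31−1 = 30
step 4: 30 = 4·7 + 2; sub 8 for 7: 4·8 + 2; = 34; G_5 = 34−1 = 33
step 5: 33 = 4·8 + 1; sub 9 for 8: 4·9 + 1; = 37; G_6 = 37−1 = 36
step 6: 36 = 4·9; sub 10 for 9: 4·10; = 40; G_7 = 40−1 = 39

ω·4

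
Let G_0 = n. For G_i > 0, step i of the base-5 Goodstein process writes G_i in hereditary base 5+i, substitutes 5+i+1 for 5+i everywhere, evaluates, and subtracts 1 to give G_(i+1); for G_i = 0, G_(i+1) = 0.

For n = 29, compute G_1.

29 —HB5→ 5^2 + 4 —bump→ 6^2 + 4 = 40 —(−1)→ 39
39 —HB6→ 6^2 + 3 —bump→ 7^2 + 3 = 52 —(−1)→ 51

39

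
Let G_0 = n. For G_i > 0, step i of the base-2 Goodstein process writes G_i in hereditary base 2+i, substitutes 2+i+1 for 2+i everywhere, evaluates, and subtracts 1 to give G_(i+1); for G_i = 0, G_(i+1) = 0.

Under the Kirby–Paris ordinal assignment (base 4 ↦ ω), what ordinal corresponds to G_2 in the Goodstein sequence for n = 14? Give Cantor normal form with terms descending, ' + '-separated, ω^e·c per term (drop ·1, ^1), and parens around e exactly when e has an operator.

ω^(ω + 1) + ω^ω + 1

G_0=14  [base 2] 2^(2 + 1) + 2^2 + 2  →[2↦3]→  3^(3 + 1) + 3^3 + 3 = 111  −1 ⇒ G_1=110
G_1=110  [base 3] 3^(3 + 1) + 3^3 + 2  →[3↦4]→  4^(4 + 1) + 4^4 + 2 = 1282  −1 ⇒ G_2=1281
G_2=1281  [base 4] 4^(4 + 1) + 4^4 + 1  →[4↦5]→  5^(5 + 1) + 5^5 + 1 = 18751  −1 ⇒ G_3=18750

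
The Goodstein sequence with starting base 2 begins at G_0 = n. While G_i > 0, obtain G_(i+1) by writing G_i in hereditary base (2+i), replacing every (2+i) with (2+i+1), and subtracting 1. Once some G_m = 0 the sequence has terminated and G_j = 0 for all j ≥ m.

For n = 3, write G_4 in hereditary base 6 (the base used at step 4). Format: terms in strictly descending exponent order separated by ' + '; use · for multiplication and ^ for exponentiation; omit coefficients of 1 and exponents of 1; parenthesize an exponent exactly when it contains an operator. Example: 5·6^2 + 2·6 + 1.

1

[0] 3 ≡ 2 + 1 (base 2). Lift 3: 4. −1: 3.
[1] 3 ≡ 3 (base 3). Lift 4: 4. −1: 3.
[2] 3 ≡ 3 (base 4). Lift 5: 3. −1: 2.
[3] 2 ≡ 2 (base 5). Lift 6: 2. −1: 1.
[4] 1 ≡ 1 (base 6). Lift 7: 1. −1: 0.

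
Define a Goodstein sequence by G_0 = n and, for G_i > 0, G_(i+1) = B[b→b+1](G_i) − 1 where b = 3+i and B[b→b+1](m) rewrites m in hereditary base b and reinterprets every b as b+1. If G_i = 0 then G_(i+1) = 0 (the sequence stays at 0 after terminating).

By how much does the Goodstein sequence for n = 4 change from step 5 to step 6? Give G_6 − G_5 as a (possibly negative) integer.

base 3: 4 = 3 + 1; at 4: 4 + 1 = 5; next = 4
base 4: 4 = 4; at 5: 5 = 5; next = 4
base 5: 4 = 4; at 6: 4 = 4; next = 3
base 6: 3 = 3; at 7: 3 = 3; next = 2
base 7: 2 = 2; at 8: 2 = 2; next = 1
base 8: 1 = 1; at 9: 1 = 1; next = 0

-1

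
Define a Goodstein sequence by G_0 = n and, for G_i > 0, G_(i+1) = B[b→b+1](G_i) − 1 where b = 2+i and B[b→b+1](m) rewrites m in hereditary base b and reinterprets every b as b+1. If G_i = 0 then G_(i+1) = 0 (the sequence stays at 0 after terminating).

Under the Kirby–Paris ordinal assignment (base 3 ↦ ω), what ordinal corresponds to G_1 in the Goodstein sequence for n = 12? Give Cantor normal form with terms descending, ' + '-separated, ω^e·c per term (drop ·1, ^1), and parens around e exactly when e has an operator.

ω^(ω + 1) + ω^2·2 + ω·2 + 2

i=0: 12 = 2^(2 + 1) + 2^2 (b=2); 2→3: 3^(3 + 1) + 3^3 = 108; 108−1 = 107
i=1: 107 = 3^(3 + 1) + 2·3^2 + 2·3 + 2 (b=3); 3→4: 4^(4 + 1) + 2·4^2 + 2·4 + 2 = 1066; 1066−1 = 1065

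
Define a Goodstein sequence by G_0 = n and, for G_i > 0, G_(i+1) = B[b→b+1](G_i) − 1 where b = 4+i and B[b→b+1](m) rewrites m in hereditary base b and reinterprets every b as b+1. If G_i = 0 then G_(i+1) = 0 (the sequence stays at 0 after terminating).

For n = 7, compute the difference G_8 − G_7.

-1

base 4: 7 = 4 + 3; at 5: 5 + 3 = 8; next = 7
base 5: 7 = 5 + 2; at 6: 6 + 2 = 8; next = 7
base 6: 7 = 6 + 1; at 7: 7 + 1 = 8; next = 7
base 7: 7 = 7; at 8: 8 = 8; next = 7
base 8: 7 = 7; at 9: 7 = 7; next = 6
base 9: 6 = 6; at 10: 6 = 6; next = 5
base 10: 5 = 5; at 11: 5 = 5; next = 4
base 11: 4 = 4; at 12: 4 = 4; next = 3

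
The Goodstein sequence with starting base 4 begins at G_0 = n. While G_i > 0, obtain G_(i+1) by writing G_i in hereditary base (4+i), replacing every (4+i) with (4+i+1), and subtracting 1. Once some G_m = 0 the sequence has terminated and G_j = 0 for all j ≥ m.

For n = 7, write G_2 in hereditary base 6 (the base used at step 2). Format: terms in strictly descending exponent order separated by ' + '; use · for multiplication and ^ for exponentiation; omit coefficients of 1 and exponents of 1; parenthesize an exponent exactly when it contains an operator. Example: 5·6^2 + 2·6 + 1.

6 + 1

G_0=7  [base 4] 4 + 3  →[4↦5]→  5 + 3 = 8  −1 ⇒ G_1=7
G_1=7  [base 5] 5 + 2  →[5↦6]→  6 + 2 = 8  −1 ⇒ G_2=7
G_2=7  [base 6] 6 + 1  →[6↦7]→  7 + 1 = 8  −1 ⇒ G_3=7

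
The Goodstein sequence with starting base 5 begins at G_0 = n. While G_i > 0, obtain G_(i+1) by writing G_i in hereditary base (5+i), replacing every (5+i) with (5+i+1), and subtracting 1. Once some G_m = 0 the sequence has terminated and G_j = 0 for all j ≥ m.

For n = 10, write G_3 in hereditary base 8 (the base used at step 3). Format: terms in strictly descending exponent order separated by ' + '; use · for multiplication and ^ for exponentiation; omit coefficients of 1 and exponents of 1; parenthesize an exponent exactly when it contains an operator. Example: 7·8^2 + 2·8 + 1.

8 + 3

base 5: 10 = 2·5; at 6: 2·6 = 12; next = 11
base 6: 11 = 6 + 5; at 7: 7 + 5 = 12; next = 11
base 7: 11 = 7 + 4; at 8: 8 + 4 = 12; next = 11
base 8: 11 = 8 + 3; at 9: 9 + 3 = 12; next = 11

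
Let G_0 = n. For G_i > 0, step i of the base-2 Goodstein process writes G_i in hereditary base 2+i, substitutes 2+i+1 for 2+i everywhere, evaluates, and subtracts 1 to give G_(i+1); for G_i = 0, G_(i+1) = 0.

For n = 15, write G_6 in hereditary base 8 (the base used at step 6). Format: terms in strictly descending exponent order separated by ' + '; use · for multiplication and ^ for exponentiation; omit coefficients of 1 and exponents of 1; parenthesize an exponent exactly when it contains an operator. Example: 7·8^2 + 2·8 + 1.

(0) 15|_2 = 2^(2 + 1) + 2^2 + 2 + 1 ↦ 3^(3 + 1) + 3^3 + 3 + 1|_3 = 112 ⇒ 111
(1) 111|_3 = 3^(3 + 1) + 3^3 + 3 ↦ 4^(4 + 1) + 4^4 + 4|_4 = 1284 ⇒ 1283
(2) 1283|_4 = 4^(4 + 1) + 4^4 + 3 ↦ 5^(5 + 1) + 5^5 + 3|_5 = 18753 ⇒ 18752
(3) 18752|_5 = 5^(5 + 1) + 5^5 + 2 ↦ 6^(6 + 1) + 6^6 + 2|_6 = 326594 ⇒ 326593
(4) 326593|_6 = 6^(6 + 1) + 6^6 + 1 ↦ 7^(7 + 1) + 7^7 + 1|_7 = 6588345 ⇒ 6588344
(5) 6588344|_7 = 7^(7 + 1) + 7^7 ↦ 8^(8 + 1) + 8^8|_8 = 150994944 ⇒ 150994943
(6) 150994943|_8 = 8^(8 + 1) + 7·8^7 + 7·8^6 + 7·8^5 + 7·8^4 + 7·8^3 + 7·8^2 + 7·8 + 7 ↦ 9^(9 + 1) + 7·9^7 + 7·9^6 + 7·9^5 + 7·9^4 + 7·9^3 + 7·9^2 + 7·9 + 7|_9 = 3524450281 ⇒ 3524450280

8^(8 + 1) + 7·8^7 + 7·8^6 + 7·8^5 + 7·8^4 + 7·8^3 + 7·8^2 + 7·8 + 7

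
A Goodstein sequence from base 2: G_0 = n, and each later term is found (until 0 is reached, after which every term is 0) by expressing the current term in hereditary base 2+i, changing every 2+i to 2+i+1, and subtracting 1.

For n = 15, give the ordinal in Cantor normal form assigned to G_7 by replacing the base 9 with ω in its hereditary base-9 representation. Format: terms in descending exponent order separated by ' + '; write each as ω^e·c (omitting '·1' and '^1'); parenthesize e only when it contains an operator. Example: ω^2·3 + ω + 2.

base 2: 15 = 2^(2 + 1) + 2^2 + 2 + 1; at 3: 3^(3 + 1) + 3^3 + 3 + 1 = 112; next = 111
base 3: 111 = 3^(3 + 1) + 3^3 + 3; at 4: 4^(4 + 1) + 4^4 + 4 = 1284; next = 1283
base 4: 1283 = 4^(4 + 1) + 4^4 + 3; at 5: 5^(5 + 1) + 5^5 + 3 = 18753; next = 18752
base 5: 18752 = 5^(5 + 1) + 5^5 + 2; at 6: 6^(6 + 1) + 6^6 + 2 = 326594; next = 326593
base 6: 326593 = 6^(6 + 1) + 6^6 + 1; at 7: 7^(7 + 1) + 7^7 + 1 = 6588345; next = 6588344
base 7: 6588344 = 7^(7 + 1) + 7^7; at 8: 8^(8 + 1) + 8^8 = 150994944; next = 150994943
base 8: 150994943 = 8^(8 + 1) + 7·8^7 + 7·8^6 + 7·8^5 + 7·8^4 + 7·8^3 + 7·8^2 + 7·8 + 7; at 9: 9^(9 + 1) + 7·9^7 + 7·9^6 + 7·9^5 + 7·9^4 + 7·9^3 + 7·9^2 + 7·9 + 7 = 3524450281; next = 3524450280

ω^(ω + 1) + ω^7·7 + ω^6·7 + ω^5·7 + ω^4·7 + ω^3·7 + ω^2·7 + ω·7 + 6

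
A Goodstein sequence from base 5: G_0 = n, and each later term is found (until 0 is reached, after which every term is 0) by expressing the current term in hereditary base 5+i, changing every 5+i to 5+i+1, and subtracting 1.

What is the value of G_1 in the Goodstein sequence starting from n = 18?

20

[0] 18 ≡ 3·5 + 3 (base 5). Lift 6: 21. −1: 20.
[1] 20 ≡ 3·6 + 2 (base 6). Lift 7: 23. −1: 22.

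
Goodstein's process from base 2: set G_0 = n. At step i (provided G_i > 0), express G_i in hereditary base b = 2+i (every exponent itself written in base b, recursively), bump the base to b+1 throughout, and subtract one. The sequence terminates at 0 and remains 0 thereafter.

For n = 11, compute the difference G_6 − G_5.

128452926

i=0: 11 = 2^(2 + 1) + 2 + 1 (b=2); 2→3: 3^(3 + 1) + 3 + 1 = 85; 85−1 = 84
i=1: 84 = 3^(3 + 1) + 3 (b=3); 3→4: 4^(4 + 1) + 4 = 1028; 1028−1 = 1027
i=2: 1027 = 4^(4 + 1) + 3 (b=4); 4→5: 5^(5 + 1) + 3 = 15628; 15628−1 = 15627
i=3: 15627 = 5^(5 + 1) + 2 (b=5); 5→6: 6^(6 + 1) + 2 = 279938; 279938−1 = 279937
i=4: 279937 = 6^(6 + 1) + 1 (b=6); 6→7: 7^(7 + 1) + 1 = 5764802; 5764802−1 = 5764801
i=5: 5764801 = 7^(7 + 1) (b=7); 7→8: 8^(8 + 1) = 134217728; 134217728−1 = 134217727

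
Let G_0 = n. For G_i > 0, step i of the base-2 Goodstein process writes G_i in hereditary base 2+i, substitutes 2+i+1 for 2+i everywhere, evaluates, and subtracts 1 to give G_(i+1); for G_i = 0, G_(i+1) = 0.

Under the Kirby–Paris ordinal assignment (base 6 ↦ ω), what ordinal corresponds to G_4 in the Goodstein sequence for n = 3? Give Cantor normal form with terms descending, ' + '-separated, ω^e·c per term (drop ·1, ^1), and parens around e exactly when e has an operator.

i=0: 3 = 2 + 1 (b=2); 2→3: 3 + 1 = 4; 4−1 = 3
i=1: 3 = 3 (b=3); 3→4: 4 = 4; 4−1 = 3
i=2: 3 = 3 (b=4); 4→5: 3 = 3; 3−1 = 2
i=3: 2 = 2 (b=5); 5→6: 2 = 2; 2−1 = 1
i=4: 1 = 1 (b=6); 6→7: 1 = 1; 1−1 = 0

1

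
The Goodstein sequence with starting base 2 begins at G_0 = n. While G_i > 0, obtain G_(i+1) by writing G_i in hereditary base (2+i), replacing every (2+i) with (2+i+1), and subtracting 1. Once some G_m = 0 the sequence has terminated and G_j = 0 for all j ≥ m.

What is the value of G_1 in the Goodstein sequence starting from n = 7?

[0] 7 ≡ 2^2 + 2 + 1 (base 2). Lift 3: 31. −1: 30.
[1] 30 ≡ 3^3 + 3 (base 3). Lift 4: 260. −1: 259.

30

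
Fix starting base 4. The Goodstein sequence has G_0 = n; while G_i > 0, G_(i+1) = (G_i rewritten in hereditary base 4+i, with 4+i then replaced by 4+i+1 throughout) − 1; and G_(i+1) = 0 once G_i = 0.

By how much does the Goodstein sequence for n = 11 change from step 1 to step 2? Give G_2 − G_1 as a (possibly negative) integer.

base 4: 11 = 2·4 + 3; at 5: 2·5 + 3 = 13; next = 12
base 5: 12 = 2·5 + 2; at 6: 2·6 + 2 = 14; next = 13

1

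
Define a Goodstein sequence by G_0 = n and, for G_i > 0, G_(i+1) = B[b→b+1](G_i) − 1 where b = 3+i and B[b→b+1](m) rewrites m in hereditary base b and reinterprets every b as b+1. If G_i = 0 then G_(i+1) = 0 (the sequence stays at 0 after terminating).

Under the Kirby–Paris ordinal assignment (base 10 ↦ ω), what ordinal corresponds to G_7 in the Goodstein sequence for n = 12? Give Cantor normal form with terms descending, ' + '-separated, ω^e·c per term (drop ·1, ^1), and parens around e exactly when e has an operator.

ω·7 + 5

i=0: 12 = 3^2 + 3 (b=3); 3→4: 4^2 + 4 = 20; 20−1 = 19
i=1: 19 = 4^2 + 3 (b=4); 4→5: 5^2 + 3 = 28; 28−1 = 27
i=2: 27 = 5^2 + 2 (b=5); 5→6: 6^2 + 2 = 38; 38−1 = 37
i=3: 37 = 6^2 + 1 (b=6); 6→7: 7^2 + 1 = 50; 50−1 = 49
i=4: 49 = 7^2 (b=7); 7→8: 8^2 = 64; 64−1 = 63
i=5: 63 = 7·8 + 7 (b=8); 8→9: 7·9 + 7 = 70; 70−1 = 69
i=6: 69 = 7·9 + 6 (b=9); 9→10: 7·10 + 6 = 76; 76−1 = 75
i=7: 75 = 7·10 + 5 (b=10); 10→11: 7·11 + 5 = 82; 82−1 = 81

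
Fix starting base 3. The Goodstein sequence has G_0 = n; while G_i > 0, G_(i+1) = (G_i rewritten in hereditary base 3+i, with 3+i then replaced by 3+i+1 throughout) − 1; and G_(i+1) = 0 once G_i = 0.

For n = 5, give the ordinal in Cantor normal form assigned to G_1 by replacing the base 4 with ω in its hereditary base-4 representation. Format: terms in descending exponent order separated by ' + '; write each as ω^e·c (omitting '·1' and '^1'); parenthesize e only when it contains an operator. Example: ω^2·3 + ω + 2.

step 0: 5 = 3 + 2; sub 4 for 3: 4 + 2; = 6; G_1 = 6−1 = 5
step 1: 5 = 4 + 1; sub 5 for 4: 5 + 1; = 6; G_2 = 6−1 = 5

ω + 1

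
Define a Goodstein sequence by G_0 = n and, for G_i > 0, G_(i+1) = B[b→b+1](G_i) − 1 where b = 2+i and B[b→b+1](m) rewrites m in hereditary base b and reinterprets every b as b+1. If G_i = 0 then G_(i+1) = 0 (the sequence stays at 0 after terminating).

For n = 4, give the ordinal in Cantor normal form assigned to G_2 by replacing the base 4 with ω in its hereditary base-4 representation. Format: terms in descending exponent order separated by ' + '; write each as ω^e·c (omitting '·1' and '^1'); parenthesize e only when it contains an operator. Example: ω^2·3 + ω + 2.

[0] 4 ≡ 2^2 (base 2). Lift 3: 27. −1: 26.
[1] 26 ≡ 2·3^2 + 2·3 + 2 (base 3). Lift 4: 42. −1: 41.
[2] 41 ≡ 2·4^2 + 2·4 + 1 (base 4). Lift 5: 61. −1: 60.

ω^2·2 + ω·2 + 1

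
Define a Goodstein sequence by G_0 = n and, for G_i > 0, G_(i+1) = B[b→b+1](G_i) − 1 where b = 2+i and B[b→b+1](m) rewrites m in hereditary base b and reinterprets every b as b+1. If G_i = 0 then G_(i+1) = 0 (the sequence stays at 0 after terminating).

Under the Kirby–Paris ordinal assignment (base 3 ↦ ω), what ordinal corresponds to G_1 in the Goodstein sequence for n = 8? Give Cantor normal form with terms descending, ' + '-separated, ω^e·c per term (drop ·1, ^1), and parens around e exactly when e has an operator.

step 0: 8 = 2^(2 + 1); sub 3 for 2: 3^(3 + 1); = 81; G_1 = 81−1 = 80
step 1: 80 = 2·3^3 + 2·3^2 + 2·3 + 2; sub 4 for 3: 2·4^4 + 2·4^2 + 2·4 + 2; = 554; G_2 = 554−1 = 553

ω^ω·2 + ω^2·2 + ω·2 + 2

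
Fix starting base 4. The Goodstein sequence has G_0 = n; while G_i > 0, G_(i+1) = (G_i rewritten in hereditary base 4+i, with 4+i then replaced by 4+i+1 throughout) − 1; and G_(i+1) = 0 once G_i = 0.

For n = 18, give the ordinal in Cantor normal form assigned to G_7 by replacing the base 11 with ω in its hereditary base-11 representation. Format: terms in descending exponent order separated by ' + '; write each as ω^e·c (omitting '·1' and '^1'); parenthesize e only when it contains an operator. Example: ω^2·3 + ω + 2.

18 —HB4→ 4^2 + 2 —bump→ 5^2 + 2 = 27 —(−1)→ 26
26 —HB5→ 5^2 + 1 —bump→ 6^2 + 1 = 37 —(−1)→ 36
36 —HB6→ 6^2 —bump→ 7^2 = 49 —(−1)→ 48
48 —HB7→ 6·7 + 6 —bump→ 6·8 + 6 = 54 —(−1)→ 53
53 —HB8→ 6·8 + 5 —bump→ 6·9 + 5 = 59 —(−1)→ 58
58 —HB9→ 6·9 + 4 —bump→ 6·10 + 4 = 64 —(−1)→ 63
63 —HB10→ 6·10 + 3 —bump→ 6·11 + 3 = 69 —(−1)→ 68
68 —HB11→ 6·11 + 2 —bump→ 6·12 + 2 = 74 —(−1)→ 73

ω·6 + 2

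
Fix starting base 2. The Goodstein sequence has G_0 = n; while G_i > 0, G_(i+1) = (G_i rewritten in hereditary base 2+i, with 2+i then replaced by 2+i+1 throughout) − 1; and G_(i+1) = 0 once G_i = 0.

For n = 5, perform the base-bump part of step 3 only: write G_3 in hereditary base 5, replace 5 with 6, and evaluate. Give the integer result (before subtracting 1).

776

(0) 5|_2 = 2^2 + 1 ↦ 3^3 + 1|_3 = 28 ⇒ 27
(1) 27|_3 = 3^3 ↦ 4^4|_4 = 256 ⇒ 255
(2) 255|_4 = 3·4^3 + 3·4^2 + 3·4 + 3 ↦ 3·5^3 + 3·5^2 + 3·5 + 3|_5 = 468 ⇒ 467
(3) 467|_5 = 3·5^3 + 3·5^2 + 3·5 + 2 ↦ 3·6^3 + 3·6^2 + 3·6 + 2|_6 = 776 ⇒ 775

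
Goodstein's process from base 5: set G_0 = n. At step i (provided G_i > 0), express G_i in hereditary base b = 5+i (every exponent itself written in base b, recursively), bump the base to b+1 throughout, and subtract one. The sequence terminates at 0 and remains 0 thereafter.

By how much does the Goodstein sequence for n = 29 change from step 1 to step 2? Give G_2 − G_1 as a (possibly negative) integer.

12

i=0: 29 = 5^2 + 4 (b=5); 5→6: 6^2 + 4 = 40; 40−1 = 39
i=1: 39 = 6^2 + 3 (b=6); 6→7: 7^2 + 3 = 52; 52−1 = 51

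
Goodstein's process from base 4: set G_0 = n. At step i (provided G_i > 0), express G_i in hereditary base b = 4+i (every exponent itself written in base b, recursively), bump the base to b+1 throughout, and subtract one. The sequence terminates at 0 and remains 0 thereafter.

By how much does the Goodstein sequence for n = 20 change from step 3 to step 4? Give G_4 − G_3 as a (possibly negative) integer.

14

[0] 20 ≡ 4^2 + 4 (base 4). Lift 5: 30. −1: 29.
[1] 29 ≡ 5^2 + 4 (base 5). Lift 6: 40. −1: 39.
[2] 39 ≡ 6^2 + 3 (base 6). Lift 7: 52. −1: 51.
[3] 51 ≡ 7^2 + 2 (base 7). Lift 8: 66. −1: 65.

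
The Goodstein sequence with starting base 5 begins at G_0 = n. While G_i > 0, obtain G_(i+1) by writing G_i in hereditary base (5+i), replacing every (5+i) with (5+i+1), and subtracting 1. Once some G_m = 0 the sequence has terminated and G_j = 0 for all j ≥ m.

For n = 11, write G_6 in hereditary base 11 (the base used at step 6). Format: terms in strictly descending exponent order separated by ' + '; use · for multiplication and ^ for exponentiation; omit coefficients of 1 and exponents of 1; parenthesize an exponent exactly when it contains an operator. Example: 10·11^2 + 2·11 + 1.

11 + 2

G_0 = 11. HB_5(11) = 2·5 + 1. Bump = 13. G_1 = 12.
G_1 = 12. HB_6(12) = 2·6. Bump = 14. G_2 = 13.
G_2 = 13. HB_7(13) = 7 + 6. Bump = 14. G_3 = 13.
G_3 = 13. HB_8(13) = 8 + 5. Bump = 14. G_4 = 13.
G_4 = 13. HB_9(13) = 9 + 4. Bump = 14. G_5 = 13.
G_5 = 13. HB_10(13) = 10 + 3. Bump = 14. G_6 = 13.
G_6 = 13. HB_11(13) = 11 + 2. Bump = 14. G_7 = 13.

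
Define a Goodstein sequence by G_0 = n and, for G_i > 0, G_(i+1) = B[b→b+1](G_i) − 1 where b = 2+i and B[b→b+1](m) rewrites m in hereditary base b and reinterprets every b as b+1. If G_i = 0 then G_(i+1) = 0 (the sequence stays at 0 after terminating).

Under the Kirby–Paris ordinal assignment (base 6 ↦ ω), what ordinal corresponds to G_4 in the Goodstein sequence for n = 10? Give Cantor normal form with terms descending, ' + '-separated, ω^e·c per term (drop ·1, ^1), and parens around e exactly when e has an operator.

10 —HB2→ 2^(2 + 1) + 2 —bump→ 3^(3 + 1) + 3 = 84 —(−1)→ 83
83 —HB3→ 3^(3 + 1) + 2 —bump→ 4^(4 + 1) + 2 = 1026 —(−1)→ 1025
1025 —HB4→ 4^(4 + 1) + 1 —bump→ 5^(5 + 1) + 1 = 15626 —(−1)→ 15625
15625 —HB5→ 5^(5 + 1) —bump→ 6^(6 + 1) = 279936 —(−1)→ 279935
279935 —HB6→ 5·6^6 + 5·6^5 + 5·6^4 + 5·6^3 + 5·6^2 + 5·6 + 5 —bump→ 5·7^7 + 5·7^5 + 5·7^4 + 5·7^3 + 5·7^2 + 5·7 + 5 = 4215755 —(−1)→ 4215754

ω^ω·5 + ω^5·5 + ω^4·5 + ω^3·5 + ω^2·5 + ω·5 + 5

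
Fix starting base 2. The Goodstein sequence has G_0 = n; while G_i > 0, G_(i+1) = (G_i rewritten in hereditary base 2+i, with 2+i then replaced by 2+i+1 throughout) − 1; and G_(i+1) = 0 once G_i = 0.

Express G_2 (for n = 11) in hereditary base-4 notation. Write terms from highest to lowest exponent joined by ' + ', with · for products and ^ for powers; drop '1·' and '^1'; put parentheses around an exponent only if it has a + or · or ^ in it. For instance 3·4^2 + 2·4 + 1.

4^(4 + 1) + 3

G_0=11  [base 2] 2^(2 + 1) + 2 + 1  →[2↦3]→  3^(3 + 1) + 3 + 1 = 85  −1 ⇒ G_1=84
G_1=84  [base 3] 3^(3 + 1) + 3  →[3↦4]→  4^(4 + 1) + 4 = 1028  −1 ⇒ G_2=1027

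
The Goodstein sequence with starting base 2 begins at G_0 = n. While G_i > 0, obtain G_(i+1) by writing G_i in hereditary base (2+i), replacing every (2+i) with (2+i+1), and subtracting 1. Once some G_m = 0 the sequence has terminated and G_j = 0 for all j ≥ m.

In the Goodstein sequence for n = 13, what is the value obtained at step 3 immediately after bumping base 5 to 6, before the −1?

280712

base 2: 13 = 2^(2 + 1) + 2^2 + 1; at 3: 3^(3 + 1) + 3^3 + 1 = 109; next = 108
base 3: 108 = 3^(3 + 1) + 3^3; at 4: 4^(4 + 1) + 4^4 = 1280; next = 1279
base 4: 1279 = 4^(4 + 1) + 3·4^3 + 3·4^2 + 3·4 + 3; at 5: 5^(5 + 1) + 3·5^3 + 3·5^2 + 3·5 + 3 = 16093; next = 16092
base 5: 16092 = 5^(5 + 1) + 3·5^3 + 3·5^2 + 3·5 + 2; at 6: 6^(6 + 1) + 3·6^3 + 3·6^2 + 3·6 + 2 = 280712; next = 280711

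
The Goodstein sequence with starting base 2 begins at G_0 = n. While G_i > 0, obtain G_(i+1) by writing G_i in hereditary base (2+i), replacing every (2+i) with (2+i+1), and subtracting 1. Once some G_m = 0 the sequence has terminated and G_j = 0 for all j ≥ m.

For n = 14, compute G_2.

1281

base 2: 14 = 2^(2 + 1) + 2^2 + 2; at 3: 3^(3 + 1) + 3^3 + 3 = 111; next = 110
base 3: 110 = 3^(3 + 1) + 3^3 + 2; at 4: 4^(4 + 1) + 4^4 + 2 = 1282; next = 1281
base 4: 1281 = 4^(4 + 1) + 4^4 + 1; at 5: 5^(5 + 1) + 5^5 + 1 = 18751; next = 18750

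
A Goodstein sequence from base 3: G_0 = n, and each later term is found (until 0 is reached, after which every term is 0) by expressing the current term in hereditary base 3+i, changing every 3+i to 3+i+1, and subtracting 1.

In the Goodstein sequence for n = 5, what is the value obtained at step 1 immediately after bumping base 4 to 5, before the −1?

base 3: 5 = 3 + 2; at 4: 4 + 2 = 6; next = 5
base 4: 5 = 4 + 1; at 5: 5 + 1 = 6; next = 5

6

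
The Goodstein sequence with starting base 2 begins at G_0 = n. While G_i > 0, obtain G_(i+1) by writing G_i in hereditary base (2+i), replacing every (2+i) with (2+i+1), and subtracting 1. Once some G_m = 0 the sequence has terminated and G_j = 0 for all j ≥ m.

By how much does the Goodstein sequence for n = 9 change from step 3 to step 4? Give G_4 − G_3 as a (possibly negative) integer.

130901

[0] 9 ≡ 2^(2 + 1) + 1 (base 2). Lift 3: 82. −1: 81.
[1] 81 ≡ 3^(3 + 1) (base 3). Lift 4: 1024. −1: 1023.
[2] 1023 ≡ 3·4^4 + 3·4^3 + 3·4^2 + 3·4 + 3 (base 4). Lift 5: 9843. −1: 9842.
[3] 9842 ≡ 3·5^5 + 3·5^3 + 3·5^2 + 3·5 + 2 (base 5). Lift 6: 140744. −1: 140743.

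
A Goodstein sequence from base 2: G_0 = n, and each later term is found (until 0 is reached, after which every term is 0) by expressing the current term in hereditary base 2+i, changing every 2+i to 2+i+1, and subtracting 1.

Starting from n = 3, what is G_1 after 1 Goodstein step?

3

3 —HB2→ 2 + 1 —bump→ 3 + 1 = 4 —(−1)→ 3
3 —HB3→ 3 —bump→ 4 = 4 —(−1)→ 3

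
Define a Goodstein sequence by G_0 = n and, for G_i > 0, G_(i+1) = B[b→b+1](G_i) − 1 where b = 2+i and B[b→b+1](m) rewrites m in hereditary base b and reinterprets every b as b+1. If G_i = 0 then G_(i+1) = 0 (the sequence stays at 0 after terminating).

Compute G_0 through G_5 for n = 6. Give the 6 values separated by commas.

G_0=6  [base 2] 2^2 + 2  →[2↦3]→  3^3 + 3 = 30  −1 ⇒ G_1=29
G_1=29  [base 3] 3^3 + 2  →[3↦4]→  4^4 + 2 = 258  −1 ⇒ G_2=257
G_2=257  [base 4] 4^4 + 1  →[4↦5]→  5^5 + 1 = 3126  −1 ⇒ G_3=3125
G_3=3125  [base 5] 5^5  →[5↦6]→  6^6 = 46656  −1 ⇒ G_4=46655
G_4=46655  [base 6] 5·6^5 + 5·6^4 + 5·6^3 + 5·6^2 + 5·6 + 5  →[6↦7]→  5·7^5 + 5·7^4 + 5·7^3 + 5·7^2 + 5·7 + 5 = 98040  −1 ⇒ G_5=98039

6, 29, 257, 3125, 46655, 98039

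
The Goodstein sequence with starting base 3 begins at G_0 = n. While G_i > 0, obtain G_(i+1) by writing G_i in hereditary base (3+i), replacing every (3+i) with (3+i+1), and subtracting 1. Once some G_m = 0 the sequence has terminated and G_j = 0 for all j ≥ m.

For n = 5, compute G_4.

4

base 3: 5 = 3 + 2; at 4: 4 + 2 = 6; next = 5
base 4: 5 = 4 + 1; at 5: 5 + 1 = 6; next = 5
base 5: 5 = 5; at 6: 6 = 6; next = 5
base 6: 5 = 5; at 7: 5 = 5; next = 4
base 7: 4 = 4; at 8: 4 = 4; next = 3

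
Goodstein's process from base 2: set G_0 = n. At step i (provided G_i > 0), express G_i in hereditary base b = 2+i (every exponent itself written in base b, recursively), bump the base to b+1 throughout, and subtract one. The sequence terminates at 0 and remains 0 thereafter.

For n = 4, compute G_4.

4 —HB2→ 2^2 —bump→ 3^3 = 27 —(−1)→ 26
26 —HB3→ 2·3^2 + 2·3 + 2 —bump→ 2·4^2 + 2·4 + 2 = 42 —(−1)→ 41
41 —HB4→ 2·4^2 + 2·4 + 1 —bump→ 2·5^2 + 2·5 + 1 = 61 —(−1)→ 60
60 —HB5→ 2·5^2 + 2·5 —bump→ 2·6^2 + 2·6 = 84 —(−1)→ 83
83 —HB6→ 2·6^2 + 6 + 5 —bump→ 2·7^2 + 7 + 5 = 110 —(−1)→ 109

83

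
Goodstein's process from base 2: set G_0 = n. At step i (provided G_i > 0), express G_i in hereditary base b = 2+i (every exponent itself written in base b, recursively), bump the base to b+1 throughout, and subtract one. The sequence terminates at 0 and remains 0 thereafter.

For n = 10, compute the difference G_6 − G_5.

79857569

[0] 10 ≡ 2^(2 + 1) + 2 (base 2). Lift 3: 84. −1: 83.
[1] 83 ≡ 3^(3 + 1) + 2 (base 3). Lift 4: 1026. −1: 1025.
[2] 1025 ≡ 4^(4 + 1) + 1 (base 4). Lift 5: 15626. −1: 15625.
[3] 15625 ≡ 5^(5 + 1) (base 5). Lift 6: 279936. −1: 279935.
[4] 279935 ≡ 5·6^6 + 5·6^5 + 5·6^4 + 5·6^3 + 5·6^2 + 5·6 + 5 (base 6). Lift 7: 4215755. −1: 4215754.
[5] 4215754 ≡ 5·7^7 + 5·7^5 + 5·7^4 + 5·7^3 + 5·7^2 + 5·7 + 4 (base 7). Lift 8: 84073324. −1: 84073323.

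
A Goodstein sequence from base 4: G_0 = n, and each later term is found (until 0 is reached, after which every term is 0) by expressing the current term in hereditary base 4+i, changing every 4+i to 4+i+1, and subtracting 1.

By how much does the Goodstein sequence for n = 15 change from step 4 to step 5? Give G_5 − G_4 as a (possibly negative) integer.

G_0 = 15. HB_4(15) = 3·4 + 3. Bump = 18. G_1 = 17.
G_1 = 17. HB_5(17) = 3·5 + 2. Bump = 20. G_2 = 19.
G_2 = 19. HB_6(19) = 3·6 + 1. Bump = 22. G_3 = 21.
G_3 = 21. HB_7(21) = 3·7. Bump = 24. G_4 = 23.
G_4 = 23. HB_8(23) = 2·8 + 7. Bump = 25. G_5 = 24.

1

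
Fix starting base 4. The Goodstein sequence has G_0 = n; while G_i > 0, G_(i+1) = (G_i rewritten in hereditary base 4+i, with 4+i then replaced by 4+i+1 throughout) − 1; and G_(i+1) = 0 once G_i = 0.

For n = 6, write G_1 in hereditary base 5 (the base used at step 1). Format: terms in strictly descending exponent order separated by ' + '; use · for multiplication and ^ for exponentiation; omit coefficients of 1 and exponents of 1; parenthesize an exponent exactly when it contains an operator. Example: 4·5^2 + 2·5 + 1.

5 + 1

G_0=6  [base 4] 4 + 2  →[4↦5]→  5 + 2 = 7  −1 ⇒ G_1=6
G_1=6  [base 5] 5 + 1  →[5↦6]→  6 + 1 = 7  −1 ⇒ G_2=6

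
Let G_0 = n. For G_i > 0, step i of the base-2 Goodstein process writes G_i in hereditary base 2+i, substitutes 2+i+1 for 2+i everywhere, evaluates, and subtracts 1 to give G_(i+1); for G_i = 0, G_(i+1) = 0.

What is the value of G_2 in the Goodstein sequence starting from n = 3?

3 —HB2→ 2 + 1 —bump→ 3 + 1 = 4 —(−1)→ 3
3 —HB3→ 3 —bump→ 4 = 4 —(−1)→ 3
3 —HB4→ 3 —bump→ 3 = 3 —(−1)→ 2

3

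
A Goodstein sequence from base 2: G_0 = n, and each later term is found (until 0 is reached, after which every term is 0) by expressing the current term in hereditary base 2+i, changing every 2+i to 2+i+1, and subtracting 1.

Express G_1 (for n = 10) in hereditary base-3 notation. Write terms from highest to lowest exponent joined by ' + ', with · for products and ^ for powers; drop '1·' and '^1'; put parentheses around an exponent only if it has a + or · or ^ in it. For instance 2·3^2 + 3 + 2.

3^(3 + 1) + 2

10 —HB2→ 2^(2 + 1) + 2 —bump→ 3^(3 + 1) + 3 = 84 —(−1)→ 83
83 —HB3→ 3^(3 + 1) + 2 —bump→ 4^(4 + 1) + 2 = 1026 —(−1)→ 1025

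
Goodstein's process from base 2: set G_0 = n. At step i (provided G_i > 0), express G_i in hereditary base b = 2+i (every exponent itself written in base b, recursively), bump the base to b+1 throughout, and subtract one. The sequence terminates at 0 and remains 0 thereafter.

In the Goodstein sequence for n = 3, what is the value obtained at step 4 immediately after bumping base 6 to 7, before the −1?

(0) 3|_2 = 2 + 1 ↦ 3 + 1|_3 = 4 ⇒ 3
(1) 3|_3 = 3 ↦ 4|_4 = 4 ⇒ 3
(2) 3|_4 = 3 ↦ 3|_5 = 3 ⇒ 2
(3) 2|_5 = 2 ↦ 2|_6 = 2 ⇒ 1
(4) 1|_6 = 1 ↦ 1|_7 = 1 ⇒ 0

1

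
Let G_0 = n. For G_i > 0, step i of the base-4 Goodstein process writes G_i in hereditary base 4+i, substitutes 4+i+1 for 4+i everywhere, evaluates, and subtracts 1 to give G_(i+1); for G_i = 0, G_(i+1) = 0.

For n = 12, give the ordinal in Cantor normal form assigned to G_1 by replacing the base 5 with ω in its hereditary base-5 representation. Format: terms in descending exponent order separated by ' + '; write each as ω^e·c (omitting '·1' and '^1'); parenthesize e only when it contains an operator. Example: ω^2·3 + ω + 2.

ω·2 + 4

G_0 = 12. HB_4(12) = 3·4. Bump = 15. G_1 = 14.
G_1 = 14. HB_5(14) = 2·5 + 4. Bump = 16. G_2 = 15.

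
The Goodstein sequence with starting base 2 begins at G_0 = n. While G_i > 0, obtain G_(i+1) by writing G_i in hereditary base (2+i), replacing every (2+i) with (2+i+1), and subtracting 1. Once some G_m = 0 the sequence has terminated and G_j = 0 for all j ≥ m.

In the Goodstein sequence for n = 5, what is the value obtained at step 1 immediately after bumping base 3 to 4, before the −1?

256

G_0=5  [base 2] 2^2 + 1  →[2↦3]→  3^3 + 1 = 28  −1 ⇒ G_1=27
G_1=27  [base 3] 3^3  →[3↦4]→  4^4 = 256  −1 ⇒ G_2=255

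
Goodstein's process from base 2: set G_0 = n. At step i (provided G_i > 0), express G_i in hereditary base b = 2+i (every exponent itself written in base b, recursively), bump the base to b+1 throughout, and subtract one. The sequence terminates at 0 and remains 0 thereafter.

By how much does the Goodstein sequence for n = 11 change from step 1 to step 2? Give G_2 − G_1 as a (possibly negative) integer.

G_0 = 11. HB_2(11) = 2^(2 + 1) + 2 + 1. Bump = 85. G_1 = 84.
G_1 = 84. HB_3(84) = 3^(3 + 1) + 3. Bump = 1028. G_2 = 1027.

943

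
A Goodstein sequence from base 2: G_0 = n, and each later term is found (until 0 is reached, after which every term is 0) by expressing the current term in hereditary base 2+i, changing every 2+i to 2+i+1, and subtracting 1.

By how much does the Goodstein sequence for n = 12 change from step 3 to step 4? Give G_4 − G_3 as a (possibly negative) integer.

[0] 12 ≡ 2^(2 + 1) + 2^2 (base 2). Lift 3: 108. −1: 107.
[1] 107 ≡ 3^(3 + 1) + 2·3^2 + 2·3 + 2 (base 3). Lift 4: 1066. −1: 1065.
[2] 1065 ≡ 4^(4 + 1) + 2·4^2 + 2·4 + 1 (base 4). Lift 5: 15686. −1: 15685.
[3] 15685 ≡ 5^(5 + 1) + 2·5^2 + 2·5 (base 5). Lift 6: 280020. −1: 280019.

264334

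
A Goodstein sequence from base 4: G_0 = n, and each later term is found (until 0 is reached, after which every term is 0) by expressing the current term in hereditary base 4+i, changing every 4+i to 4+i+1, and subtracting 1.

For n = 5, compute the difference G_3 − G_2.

-1

(0) 5|_4 = 4 + 1 ↦ 5 + 1|_5 = 6 ⇒ 5
(1) 5|_5 = 5 ↦ 6|_6 = 6 ⇒ 5
(2) 5|_6 = 5 ↦ 5|_7 = 5 ⇒ 4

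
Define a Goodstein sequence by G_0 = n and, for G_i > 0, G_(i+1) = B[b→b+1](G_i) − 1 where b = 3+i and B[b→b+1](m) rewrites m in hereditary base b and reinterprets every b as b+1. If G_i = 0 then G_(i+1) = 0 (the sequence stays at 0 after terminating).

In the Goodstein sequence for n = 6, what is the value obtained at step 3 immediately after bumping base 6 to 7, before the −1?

8

G_0=6  [base 3] 2·3  →[3↦4]→  2·4 = 8  −1 ⇒ G_1=7
G_1=7  [base 4] 4 + 3  →[4↦5]→  5 + 3 = 8  −1 ⇒ G_2=7
G_2=7  [base 5] 5 + 2  →[5↦6]→  6 + 2 = 8  −1 ⇒ G_3=7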